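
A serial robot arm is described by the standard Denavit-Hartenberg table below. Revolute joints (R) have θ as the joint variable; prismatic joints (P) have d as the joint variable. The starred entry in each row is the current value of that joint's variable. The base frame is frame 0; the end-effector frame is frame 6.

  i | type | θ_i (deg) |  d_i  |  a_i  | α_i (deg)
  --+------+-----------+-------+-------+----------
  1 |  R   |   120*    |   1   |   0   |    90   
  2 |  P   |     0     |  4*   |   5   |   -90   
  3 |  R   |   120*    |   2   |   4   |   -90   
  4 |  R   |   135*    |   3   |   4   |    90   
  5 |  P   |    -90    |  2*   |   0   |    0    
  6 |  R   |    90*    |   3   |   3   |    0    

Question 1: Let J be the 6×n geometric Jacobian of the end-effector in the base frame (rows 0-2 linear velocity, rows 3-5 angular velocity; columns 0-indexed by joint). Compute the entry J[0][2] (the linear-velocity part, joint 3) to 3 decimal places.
axis z_2 = (0.0000,0.0000,1.0000); lever o_n−o_2 = (1.3052,-3.7394,-6.4853)
cross product → J_v[:, 2] = (3.7394,1.3052,-0.0000)
J_ω[:, 2] = z_2
entry J[0][2] = 3.7394

3.739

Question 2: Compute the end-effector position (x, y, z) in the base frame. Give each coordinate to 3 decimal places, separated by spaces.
after link 1: o_1 = (0.0000, 0.0000, 1.0000)
after link 2: o_2 = (0.9641, 6.3301, 1.0000)
after link 3: o_3 = (-1.0359, 2.8660, 3.0000)
after link 4: o_4 = (2.9764, 3.8155, 0.1716)
after link 5: o_5 = (2.2693, 2.5908, -1.2426)
after link 6: o_6 = (2.2693, 2.5908, -5.4853)

2.269 2.591 -5.485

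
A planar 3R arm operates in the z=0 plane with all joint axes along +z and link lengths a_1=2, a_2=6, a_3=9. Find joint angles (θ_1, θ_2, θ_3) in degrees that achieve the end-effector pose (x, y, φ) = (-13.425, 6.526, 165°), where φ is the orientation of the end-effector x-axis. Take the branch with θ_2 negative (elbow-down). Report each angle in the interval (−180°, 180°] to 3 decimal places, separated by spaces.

wrist centre = target − a_3·(cos φ, sin φ) = (-4.7317, 4.1966)
cos θ_2 = (40.0004−2²−6²)/(2·2·6) = 0.0000; θ_2 = -89.9991° (elbow-down)
β = atan2(4.1966,-4.7317) = 138.4294°; ψ = atan2(-6.0000,2.0001) = -71.5643°
θ_1 = β − ψ = 209.9937°
θ_3 = φ − θ_1 − θ_2 = 45.0054° (wrapped to (-180°,180°])

-150.006 -89.999 45.005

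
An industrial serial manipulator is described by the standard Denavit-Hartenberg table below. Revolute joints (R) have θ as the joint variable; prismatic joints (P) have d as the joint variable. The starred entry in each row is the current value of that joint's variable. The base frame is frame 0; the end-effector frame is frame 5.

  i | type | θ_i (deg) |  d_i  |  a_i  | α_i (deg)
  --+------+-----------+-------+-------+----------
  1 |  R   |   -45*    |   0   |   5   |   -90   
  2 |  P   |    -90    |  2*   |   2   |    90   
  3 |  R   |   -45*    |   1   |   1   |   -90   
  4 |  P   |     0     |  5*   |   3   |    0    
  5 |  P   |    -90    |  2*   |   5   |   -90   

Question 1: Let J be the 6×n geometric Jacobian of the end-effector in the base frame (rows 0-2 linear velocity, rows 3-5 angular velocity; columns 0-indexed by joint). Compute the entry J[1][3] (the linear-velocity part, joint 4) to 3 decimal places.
prismatic axis z_3 = (0.5000,0.5000,0.7071)
J_v[:, 3] = z_3; J_ω[:, 3] = (0,0,0)
entry J[1][3] = 0.5000

0.500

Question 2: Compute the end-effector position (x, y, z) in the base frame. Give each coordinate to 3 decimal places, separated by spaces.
after link 1: o_1 = (3.5355, -3.5355, 0.0000)
after link 2: o_2 = (4.9497, -2.1213, 2.0000)
after link 3: o_3 = (3.7426, -1.9142, 2.7071)
after link 4: o_4 = (4.7426, -0.9142, 8.3640)
after link 5: o_5 = (2.2071, 3.6213, 9.7782)

2.207 3.621 9.778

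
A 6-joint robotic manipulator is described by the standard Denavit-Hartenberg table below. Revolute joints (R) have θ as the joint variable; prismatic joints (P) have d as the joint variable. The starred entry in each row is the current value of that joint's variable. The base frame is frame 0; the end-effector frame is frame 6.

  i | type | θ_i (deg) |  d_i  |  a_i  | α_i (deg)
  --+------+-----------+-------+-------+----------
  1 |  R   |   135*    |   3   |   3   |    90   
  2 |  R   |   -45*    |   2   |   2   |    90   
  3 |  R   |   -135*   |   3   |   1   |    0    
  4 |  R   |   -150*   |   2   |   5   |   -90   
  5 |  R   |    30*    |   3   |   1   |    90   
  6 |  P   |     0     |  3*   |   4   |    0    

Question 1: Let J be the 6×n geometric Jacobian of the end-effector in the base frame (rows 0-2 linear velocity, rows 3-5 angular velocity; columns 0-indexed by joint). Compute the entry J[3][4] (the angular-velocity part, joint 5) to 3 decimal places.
0.666

axis z_4 = (0.6660,-0.3000,0.6830); lever o_n−o_4 = (5.2745,3.7876,0.9127)
cross product → J_v[:, 4] = (-2.8608,2.9947,4.1046)
J_ω[:, 4] = z_4
entry J[3][4] = 0.6660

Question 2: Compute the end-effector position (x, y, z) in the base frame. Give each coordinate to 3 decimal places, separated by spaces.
8.689 9.032 -1.452

after link 1: o_1 = (-2.1213, 2.1213, 3.0000)
after link 2: o_2 = (-1.7071, 4.5355, 1.5858)
after link 3: o_3 = (-0.3536, 2.1820, -0.0355)
after link 4: o_4 = (3.4145, 5.2441, -2.3648)
after link 5: o_5 = (5.6418, 5.2978, -0.1207)
after link 6: o_6 = (8.6890, 9.0317, -1.4521)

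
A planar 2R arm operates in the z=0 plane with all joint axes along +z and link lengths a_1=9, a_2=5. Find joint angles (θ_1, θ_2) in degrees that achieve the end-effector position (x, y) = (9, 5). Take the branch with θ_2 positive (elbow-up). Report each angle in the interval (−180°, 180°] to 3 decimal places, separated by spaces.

cos θ_2 = (106.0000−9²−5²)/(2·9·5) = 0.0000; θ_2 = 90.0000° (elbow-up)
β = atan2(5.0000,9.0000) = 29.0546°; ψ = atan2(5.0000,9.0000) = 29.0546°
θ_1 = β − ψ = 0.0000°

0.000 90.000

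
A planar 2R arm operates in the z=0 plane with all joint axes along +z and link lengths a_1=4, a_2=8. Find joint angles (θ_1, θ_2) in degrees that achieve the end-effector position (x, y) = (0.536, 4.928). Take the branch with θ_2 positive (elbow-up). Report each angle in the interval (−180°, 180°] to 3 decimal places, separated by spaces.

cos θ_2 = (24.5725−4²−8²)/(2·4·8) = -0.8661; θ_2 = 150.0034° (elbow-up)
β = atan2(4.9280,0.5360) = 83.7926°; ψ = atan2(3.9996,-2.9284) = 126.2110°
θ_1 = β − ψ = -42.4185°

-42.418 150.003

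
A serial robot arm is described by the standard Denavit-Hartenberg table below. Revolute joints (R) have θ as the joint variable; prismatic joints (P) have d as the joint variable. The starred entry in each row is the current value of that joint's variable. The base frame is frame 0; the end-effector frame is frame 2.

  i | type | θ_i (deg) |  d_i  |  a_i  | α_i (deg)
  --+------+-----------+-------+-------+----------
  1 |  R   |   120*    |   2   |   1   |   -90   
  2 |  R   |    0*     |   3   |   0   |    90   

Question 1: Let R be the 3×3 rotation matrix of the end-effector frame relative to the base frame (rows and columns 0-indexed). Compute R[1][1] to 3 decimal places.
-0.500

End-effector y-axis (col 1 of R) = (-0.8660,-0.5000,0.0000)
R[1][1] = -0.5000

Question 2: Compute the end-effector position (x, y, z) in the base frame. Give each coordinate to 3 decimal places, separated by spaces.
-3.098 -0.634 2.000

after link 1: o_1 = (-0.5000, 0.8660, 2.0000)
after link 2: o_2 = (-3.0981, -0.6340, 2.0000)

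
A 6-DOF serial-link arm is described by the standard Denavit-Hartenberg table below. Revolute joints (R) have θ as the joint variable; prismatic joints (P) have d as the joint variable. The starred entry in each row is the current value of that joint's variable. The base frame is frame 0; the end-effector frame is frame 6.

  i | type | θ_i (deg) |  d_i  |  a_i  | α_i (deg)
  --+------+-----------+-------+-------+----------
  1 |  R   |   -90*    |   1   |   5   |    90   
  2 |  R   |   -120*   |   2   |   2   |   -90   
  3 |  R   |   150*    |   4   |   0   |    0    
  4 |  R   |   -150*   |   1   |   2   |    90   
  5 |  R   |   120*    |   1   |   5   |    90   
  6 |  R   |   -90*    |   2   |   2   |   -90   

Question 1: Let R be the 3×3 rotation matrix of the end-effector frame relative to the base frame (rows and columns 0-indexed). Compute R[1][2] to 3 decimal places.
-1.000

End-effector z-axis (col 2 of R) = (-0.0000,-1.0000,-0.0000)
R[1][2] = -1.0000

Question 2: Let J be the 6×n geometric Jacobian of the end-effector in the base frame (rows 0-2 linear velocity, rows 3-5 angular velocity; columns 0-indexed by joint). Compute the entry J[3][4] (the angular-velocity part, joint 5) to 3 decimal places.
axis z_4 = (-1.0000,-0.0000,0.0000); lever o_n−o_4 = (1.0000,-5.0000,-2.0000)
cross product → J_v[:, 4] = (0.0000,-2.0000,5.0000)
J_ω[:, 4] = z_4
entry J[3][4] = -1.0000

-1.000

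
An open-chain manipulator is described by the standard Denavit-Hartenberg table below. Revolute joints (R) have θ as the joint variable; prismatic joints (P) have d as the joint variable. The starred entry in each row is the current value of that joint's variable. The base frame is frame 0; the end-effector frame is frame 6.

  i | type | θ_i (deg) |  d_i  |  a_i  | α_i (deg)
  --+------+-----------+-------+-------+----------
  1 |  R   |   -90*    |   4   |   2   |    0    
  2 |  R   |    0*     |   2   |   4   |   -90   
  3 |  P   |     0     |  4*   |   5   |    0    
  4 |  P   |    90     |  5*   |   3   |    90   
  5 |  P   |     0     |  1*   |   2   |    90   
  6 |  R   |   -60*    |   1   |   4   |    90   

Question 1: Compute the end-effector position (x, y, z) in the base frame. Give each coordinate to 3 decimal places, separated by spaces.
8.000 -8.536 -1.000

after link 1: o_1 = (0.0000, -2.0000, 4.0000)
after link 2: o_2 = (0.0000, -6.0000, 6.0000)
after link 3: o_3 = (4.0000, -11.0000, 6.0000)
after link 4: o_4 = (9.0000, -11.0000, 3.0000)
after link 5: o_5 = (9.0000, -12.0000, 1.0000)
after link 6: o_6 = (8.0000, -8.5359, -1.0000)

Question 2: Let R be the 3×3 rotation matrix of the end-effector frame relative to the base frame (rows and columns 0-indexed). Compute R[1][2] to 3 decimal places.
0.500

End-effector z-axis (col 2 of R) = (-0.0000,0.5000,0.8660)
R[1][2] = 0.5000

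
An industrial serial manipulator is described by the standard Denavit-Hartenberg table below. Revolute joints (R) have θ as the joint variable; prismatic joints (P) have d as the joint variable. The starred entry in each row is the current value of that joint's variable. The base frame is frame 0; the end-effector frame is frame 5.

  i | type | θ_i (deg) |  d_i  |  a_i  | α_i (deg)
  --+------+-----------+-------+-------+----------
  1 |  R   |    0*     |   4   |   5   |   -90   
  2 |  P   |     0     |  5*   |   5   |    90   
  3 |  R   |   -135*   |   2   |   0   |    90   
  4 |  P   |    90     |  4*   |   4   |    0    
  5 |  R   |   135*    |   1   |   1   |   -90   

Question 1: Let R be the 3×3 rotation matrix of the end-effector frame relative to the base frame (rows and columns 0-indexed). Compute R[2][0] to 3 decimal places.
-0.707

End-effector x-axis (col 0 of R) = (0.5000,0.5000,-0.7071)
R[2][0] = -0.7071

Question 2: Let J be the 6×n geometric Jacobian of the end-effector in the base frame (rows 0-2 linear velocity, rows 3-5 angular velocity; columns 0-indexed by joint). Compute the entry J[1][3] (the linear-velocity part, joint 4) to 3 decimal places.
prismatic axis z_3 = (-0.7071,0.7071,0.0000)
J_v[:, 3] = z_3; J_ω[:, 3] = (0,0,0)
entry J[1][3] = 0.7071

0.707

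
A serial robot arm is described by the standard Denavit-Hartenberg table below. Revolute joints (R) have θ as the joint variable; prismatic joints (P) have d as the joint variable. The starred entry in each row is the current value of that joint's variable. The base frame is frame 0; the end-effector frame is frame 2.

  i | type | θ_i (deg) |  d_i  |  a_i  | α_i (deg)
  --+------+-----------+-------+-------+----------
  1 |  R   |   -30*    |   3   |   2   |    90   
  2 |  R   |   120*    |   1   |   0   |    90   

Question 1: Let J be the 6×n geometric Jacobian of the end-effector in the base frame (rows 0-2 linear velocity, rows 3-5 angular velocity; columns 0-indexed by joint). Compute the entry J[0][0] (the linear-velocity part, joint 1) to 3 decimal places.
axis z_0 = ẑ; lever o_n−o_0 = (1.2321,-1.8660,3.0000)
cross product → J_v[:, 0] = (1.8660,1.2321,-0.0000)
J_ω[:, 0] = z_0
entry J[0][0] = 1.8660

1.866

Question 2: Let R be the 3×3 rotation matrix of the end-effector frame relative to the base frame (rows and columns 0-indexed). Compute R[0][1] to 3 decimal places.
-0.500

End-effector y-axis (col 1 of R) = (-0.5000,-0.8660,0.0000)
R[0][1] = -0.5000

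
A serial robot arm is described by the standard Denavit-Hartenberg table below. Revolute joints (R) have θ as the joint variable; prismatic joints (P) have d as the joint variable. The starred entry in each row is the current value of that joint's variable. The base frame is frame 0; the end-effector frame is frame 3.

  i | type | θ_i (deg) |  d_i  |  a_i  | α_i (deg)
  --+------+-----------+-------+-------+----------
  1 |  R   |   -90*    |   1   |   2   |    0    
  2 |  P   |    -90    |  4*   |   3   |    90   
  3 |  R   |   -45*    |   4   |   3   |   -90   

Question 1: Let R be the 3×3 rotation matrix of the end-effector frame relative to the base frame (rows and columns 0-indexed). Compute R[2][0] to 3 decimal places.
-0.707

End-effector x-axis (col 0 of R) = (-0.7071,-0.0000,-0.7071)
R[2][0] = -0.7071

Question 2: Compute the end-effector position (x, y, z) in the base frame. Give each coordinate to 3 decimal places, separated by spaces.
-5.121 2.000 2.879

after link 1: o_1 = (0.0000, -2.0000, 1.0000)
after link 2: o_2 = (-3.0000, -2.0000, 5.0000)
after link 3: o_3 = (-5.1213, 2.0000, 2.8787)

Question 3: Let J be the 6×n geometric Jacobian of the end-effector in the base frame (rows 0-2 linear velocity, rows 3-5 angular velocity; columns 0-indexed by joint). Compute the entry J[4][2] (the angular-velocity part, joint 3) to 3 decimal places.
1.000

axis z_2 = (-0.0000,1.0000,0.0000); lever o_n−o_2 = (-2.1213,4.0000,-2.1213)
cross product → J_v[:, 2] = (-2.1213,-0.0000,2.1213)
J_ω[:, 2] = z_2
entry J[4][2] = 1.0000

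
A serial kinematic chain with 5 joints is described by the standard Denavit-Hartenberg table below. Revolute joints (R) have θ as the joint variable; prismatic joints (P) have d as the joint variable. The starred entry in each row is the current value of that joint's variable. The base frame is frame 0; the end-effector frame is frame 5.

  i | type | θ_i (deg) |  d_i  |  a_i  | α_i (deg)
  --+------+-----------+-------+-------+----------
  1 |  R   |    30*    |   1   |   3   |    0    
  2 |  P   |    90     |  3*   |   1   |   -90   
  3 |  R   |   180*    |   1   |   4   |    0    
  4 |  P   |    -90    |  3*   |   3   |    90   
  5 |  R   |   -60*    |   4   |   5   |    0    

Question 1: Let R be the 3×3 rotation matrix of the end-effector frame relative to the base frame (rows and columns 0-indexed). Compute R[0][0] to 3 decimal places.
0.750

End-effector x-axis (col 0 of R) = (0.7500,0.4330,-0.5000)
R[0][0] = 0.7500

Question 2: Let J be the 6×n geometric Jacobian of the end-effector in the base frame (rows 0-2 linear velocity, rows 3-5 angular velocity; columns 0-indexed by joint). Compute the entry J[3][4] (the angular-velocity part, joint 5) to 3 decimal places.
axis z_4 = (-0.5000,0.8660,0.0000); lever o_n−o_4 = (1.7500,5.6292,-2.5000)
cross product → J_v[:, 4] = (-2.1651,-1.2500,-4.3301)
J_ω[:, 4] = z_4
entry J[3][4] = -0.5000

-0.500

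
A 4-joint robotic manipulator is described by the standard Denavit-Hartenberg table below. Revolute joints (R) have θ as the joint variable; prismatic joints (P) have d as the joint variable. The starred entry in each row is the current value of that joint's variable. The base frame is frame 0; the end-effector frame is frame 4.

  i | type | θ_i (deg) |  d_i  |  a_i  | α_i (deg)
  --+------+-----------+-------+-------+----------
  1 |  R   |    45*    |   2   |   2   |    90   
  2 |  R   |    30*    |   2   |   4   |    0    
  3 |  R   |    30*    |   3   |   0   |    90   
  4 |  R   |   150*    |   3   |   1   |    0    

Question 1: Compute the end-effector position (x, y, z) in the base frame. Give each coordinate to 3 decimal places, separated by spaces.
9.284 1.506 1.750

after link 1: o_1 = (1.4142, 1.4142, 2.0000)
after link 2: o_2 = (5.2779, 2.4495, 4.0000)
after link 3: o_3 = (7.3992, 0.3282, 4.0000)
after link 4: o_4 = (9.2837, 1.5055, 1.7500)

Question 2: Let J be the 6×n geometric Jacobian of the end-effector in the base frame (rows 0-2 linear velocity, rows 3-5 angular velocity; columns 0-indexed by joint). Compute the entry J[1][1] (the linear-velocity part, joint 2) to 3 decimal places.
0.177

axis z_1 = (0.7071,-0.7071,0.0000); lever o_n−o_1 = (7.8695,0.0913,-0.2500)
cross product → J_v[:, 1] = (0.1768,0.1768,5.6292)
J_ω[:, 1] = z_1
entry J[1][1] = 0.1768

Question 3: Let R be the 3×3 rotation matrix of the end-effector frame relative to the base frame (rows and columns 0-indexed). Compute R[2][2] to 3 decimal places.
End-effector z-axis (col 2 of R) = (0.6124,0.6124,-0.5000)
R[2][2] = -0.5000

-0.500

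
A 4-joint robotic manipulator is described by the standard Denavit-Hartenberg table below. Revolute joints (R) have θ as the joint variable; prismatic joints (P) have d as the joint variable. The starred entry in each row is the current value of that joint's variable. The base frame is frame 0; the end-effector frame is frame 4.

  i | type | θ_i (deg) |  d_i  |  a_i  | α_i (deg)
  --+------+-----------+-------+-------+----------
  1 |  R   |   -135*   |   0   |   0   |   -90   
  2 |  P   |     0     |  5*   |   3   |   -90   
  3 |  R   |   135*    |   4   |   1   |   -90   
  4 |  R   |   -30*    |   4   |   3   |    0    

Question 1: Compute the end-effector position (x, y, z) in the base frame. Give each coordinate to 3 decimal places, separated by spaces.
5.414 -2.059 -5.500

after link 1: o_1 = (0.0000, 0.0000, 0.0000)
after link 2: o_2 = (1.4142, -5.6569, 0.0000)
after link 3: o_3 = (1.4142, -4.6569, -4.0000)
after link 4: o_4 = (5.4142, -2.0588, -5.5000)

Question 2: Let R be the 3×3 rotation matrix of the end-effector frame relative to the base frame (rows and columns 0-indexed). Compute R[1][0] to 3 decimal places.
0.866

End-effector x-axis (col 0 of R) = (-0.0000,0.8660,-0.5000)
R[1][0] = 0.8660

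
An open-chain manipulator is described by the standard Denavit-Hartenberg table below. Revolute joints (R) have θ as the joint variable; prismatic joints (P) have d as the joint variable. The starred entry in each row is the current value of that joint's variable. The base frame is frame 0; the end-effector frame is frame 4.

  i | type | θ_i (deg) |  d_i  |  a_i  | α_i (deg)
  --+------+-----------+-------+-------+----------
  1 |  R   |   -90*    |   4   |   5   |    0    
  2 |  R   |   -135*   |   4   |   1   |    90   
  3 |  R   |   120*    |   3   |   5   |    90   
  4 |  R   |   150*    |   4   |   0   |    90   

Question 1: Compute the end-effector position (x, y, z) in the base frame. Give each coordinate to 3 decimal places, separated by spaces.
after link 1: o_1 = (0.0000, -5.0000, 4.0000)
after link 2: o_2 = (-0.7071, -4.2929, 8.0000)
after link 3: o_3 = (3.1820, -3.9393, 12.3301)
after link 4: o_4 = (0.7325, -1.4899, 14.3301)

0.732 -1.490 14.330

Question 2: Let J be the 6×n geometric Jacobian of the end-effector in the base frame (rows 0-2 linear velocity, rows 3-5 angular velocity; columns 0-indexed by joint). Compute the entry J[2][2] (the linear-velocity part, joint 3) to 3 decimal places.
0.964

axis z_2 = (0.7071,0.7071,0.0000); lever o_n−o_2 = (1.4396,2.8030,6.3301)
cross product → J_v[:, 2] = (4.4761,-4.4761,0.9641)
J_ω[:, 2] = z_2
entry J[2][2] = 0.9641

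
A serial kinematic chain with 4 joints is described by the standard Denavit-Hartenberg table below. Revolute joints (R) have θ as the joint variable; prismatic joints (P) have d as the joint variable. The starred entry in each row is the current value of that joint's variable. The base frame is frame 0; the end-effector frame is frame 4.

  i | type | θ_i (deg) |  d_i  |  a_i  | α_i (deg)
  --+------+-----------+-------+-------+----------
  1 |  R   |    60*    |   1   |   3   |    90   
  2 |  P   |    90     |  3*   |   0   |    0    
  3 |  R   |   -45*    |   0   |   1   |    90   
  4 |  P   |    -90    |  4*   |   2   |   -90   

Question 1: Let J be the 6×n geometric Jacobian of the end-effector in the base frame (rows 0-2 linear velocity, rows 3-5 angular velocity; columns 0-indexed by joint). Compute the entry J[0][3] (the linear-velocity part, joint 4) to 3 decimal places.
0.354

prismatic axis z_3 = (0.3536,0.6124,-0.7071)
J_v[:, 3] = z_3; J_ω[:, 3] = (0,0,0)
entry J[0][3] = 0.3536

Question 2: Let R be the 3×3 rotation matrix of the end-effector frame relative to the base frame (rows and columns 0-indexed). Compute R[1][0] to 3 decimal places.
End-effector x-axis (col 0 of R) = (-0.8660,0.5000,-0.0000)
R[1][0] = 0.5000

0.500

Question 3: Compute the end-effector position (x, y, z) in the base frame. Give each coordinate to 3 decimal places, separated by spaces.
after link 1: o_1 = (1.5000, 2.5981, 1.0000)
after link 2: o_2 = (4.0981, 1.0981, 1.0000)
after link 3: o_3 = (4.4516, 1.7104, 1.7071)
after link 4: o_4 = (4.1338, 5.1599, -1.1213)

4.134 5.160 -1.121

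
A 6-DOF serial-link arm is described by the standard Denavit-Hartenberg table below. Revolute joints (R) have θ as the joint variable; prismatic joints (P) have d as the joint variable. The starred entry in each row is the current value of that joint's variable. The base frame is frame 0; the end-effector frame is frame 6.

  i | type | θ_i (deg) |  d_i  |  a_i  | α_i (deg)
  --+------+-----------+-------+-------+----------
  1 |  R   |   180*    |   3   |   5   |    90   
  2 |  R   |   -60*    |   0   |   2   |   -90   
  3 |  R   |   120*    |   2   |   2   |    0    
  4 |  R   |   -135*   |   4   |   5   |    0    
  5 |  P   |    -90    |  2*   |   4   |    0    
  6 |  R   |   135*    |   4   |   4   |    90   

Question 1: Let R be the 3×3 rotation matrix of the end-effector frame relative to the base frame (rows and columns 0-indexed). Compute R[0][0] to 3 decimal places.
End-effector x-axis (col 0 of R) = (-0.4330,-0.5000,-0.7500)
R[0][0] = -0.4330

-0.433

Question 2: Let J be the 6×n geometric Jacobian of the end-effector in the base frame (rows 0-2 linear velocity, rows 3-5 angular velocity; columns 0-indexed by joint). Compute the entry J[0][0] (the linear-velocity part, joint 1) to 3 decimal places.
axis z_0 = ẑ; lever o_n−o_0 = (-19.5215,1.4257,1.8480)
cross product → J_v[:, 0] = (-1.4257,-19.5215,0.0000)
J_ω[:, 0] = z_0
entry J[0][0] = -1.4257

-1.426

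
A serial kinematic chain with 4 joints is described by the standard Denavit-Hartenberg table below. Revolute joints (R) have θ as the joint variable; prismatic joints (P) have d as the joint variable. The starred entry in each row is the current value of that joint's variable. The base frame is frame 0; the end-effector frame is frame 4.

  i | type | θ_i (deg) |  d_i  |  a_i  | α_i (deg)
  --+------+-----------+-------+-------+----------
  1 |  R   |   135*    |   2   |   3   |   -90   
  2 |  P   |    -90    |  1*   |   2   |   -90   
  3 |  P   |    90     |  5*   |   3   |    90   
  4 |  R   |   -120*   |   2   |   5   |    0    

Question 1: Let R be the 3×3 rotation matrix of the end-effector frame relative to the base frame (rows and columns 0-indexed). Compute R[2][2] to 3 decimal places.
End-effector z-axis (col 2 of R) = (-0.0000,0.0000,1.0000)
R[2][2] = 1.0000

1.000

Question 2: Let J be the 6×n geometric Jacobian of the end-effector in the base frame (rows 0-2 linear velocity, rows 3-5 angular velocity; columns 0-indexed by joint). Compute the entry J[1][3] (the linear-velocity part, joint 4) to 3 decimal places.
axis z_3 = (-0.0000,0.0000,1.0000); lever o_n−o_3 = (1.2941,-4.8296,2.0000)
cross product → J_v[:, 3] = (4.8296,1.2941,0.0000)
J_ω[:, 3] = z_3
entry J[1][3] = 1.2941

1.294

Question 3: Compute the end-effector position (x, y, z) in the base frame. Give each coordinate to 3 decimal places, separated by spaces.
after link 1: o_1 = (-2.1213, 2.1213, 2.0000)
after link 2: o_2 = (-2.8284, 1.4142, 4.0000)
after link 3: o_3 = (-4.2426, 7.0711, 4.0000)
after link 4: o_4 = (-2.9485, 2.2414, 6.0000)

-2.949 2.241 6.000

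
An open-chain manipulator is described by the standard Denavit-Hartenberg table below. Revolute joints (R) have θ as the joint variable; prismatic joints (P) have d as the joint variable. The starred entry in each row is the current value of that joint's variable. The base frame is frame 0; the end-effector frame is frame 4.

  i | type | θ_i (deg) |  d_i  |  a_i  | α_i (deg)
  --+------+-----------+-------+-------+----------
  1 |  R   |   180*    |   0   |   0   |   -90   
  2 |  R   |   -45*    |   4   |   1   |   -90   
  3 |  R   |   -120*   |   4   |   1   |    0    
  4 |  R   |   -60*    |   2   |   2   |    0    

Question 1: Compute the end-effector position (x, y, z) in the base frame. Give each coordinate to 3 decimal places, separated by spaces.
-3.182 -4.866 -5.303

after link 1: o_1 = (0.0000, 0.0000, 0.0000)
after link 2: o_2 = (-0.7071, -4.0000, 0.7071)
after link 3: o_3 = (-3.1820, -4.8660, -2.4749)
after link 4: o_4 = (-3.1820, -4.8660, -5.3033)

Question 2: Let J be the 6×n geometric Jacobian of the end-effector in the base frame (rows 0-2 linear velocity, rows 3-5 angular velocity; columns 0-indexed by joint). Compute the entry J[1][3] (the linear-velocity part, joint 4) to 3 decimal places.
axis z_3 = (-0.7071,-0.0000,-0.7071); lever o_n−o_3 = (0.0000,-0.0000,-2.8284)
cross product → J_v[:, 3] = (-0.0000,-2.0000,0.0000)
J_ω[:, 3] = z_3
entry J[1][3] = -2.0000

-2.000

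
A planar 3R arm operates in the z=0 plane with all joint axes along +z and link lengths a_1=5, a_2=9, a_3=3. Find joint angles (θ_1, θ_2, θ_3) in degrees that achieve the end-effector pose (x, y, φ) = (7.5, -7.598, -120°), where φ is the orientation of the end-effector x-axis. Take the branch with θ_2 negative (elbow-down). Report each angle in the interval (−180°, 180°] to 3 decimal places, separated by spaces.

31.892 -90.000 -61.891

wrist centre = target − a_3·(cos φ, sin φ) = (9.0000, -4.9999)
cos θ_2 = (105.9992−5²−9²)/(2·5·9) = -0.0000; θ_2 = -90.0005° (elbow-down)
β = atan2(-4.9999,9.0000) = -29.0542°; ψ = atan2(-9.0000,4.9999) = -60.9458°
θ_1 = β − ψ = 31.8915°
θ_3 = φ − θ_1 − θ_2 = -61.8910° (wrapped to (-180°,180°])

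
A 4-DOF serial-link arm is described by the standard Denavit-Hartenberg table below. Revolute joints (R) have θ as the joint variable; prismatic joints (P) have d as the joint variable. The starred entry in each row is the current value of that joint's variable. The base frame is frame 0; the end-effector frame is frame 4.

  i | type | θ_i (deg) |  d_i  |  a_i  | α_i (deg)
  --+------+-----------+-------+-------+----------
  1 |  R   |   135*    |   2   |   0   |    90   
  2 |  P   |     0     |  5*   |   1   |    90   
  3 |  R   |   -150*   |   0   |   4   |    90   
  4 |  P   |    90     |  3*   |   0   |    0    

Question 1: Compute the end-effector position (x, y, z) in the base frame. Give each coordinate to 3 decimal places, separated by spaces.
after link 1: o_1 = (0.0000, 0.0000, 2.0000)
after link 2: o_2 = (2.8284, 4.2426, 2.0000)
after link 3: o_3 = (3.8637, 0.3789, 2.0000)
after link 4: o_4 = (6.7615, 1.1554, 2.0000)

6.761 1.155 2.000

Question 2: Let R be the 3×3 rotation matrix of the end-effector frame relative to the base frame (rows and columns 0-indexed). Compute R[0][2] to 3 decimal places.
End-effector z-axis (col 2 of R) = (0.9659,0.2588,0.0000)
R[0][2] = 0.9659

0.966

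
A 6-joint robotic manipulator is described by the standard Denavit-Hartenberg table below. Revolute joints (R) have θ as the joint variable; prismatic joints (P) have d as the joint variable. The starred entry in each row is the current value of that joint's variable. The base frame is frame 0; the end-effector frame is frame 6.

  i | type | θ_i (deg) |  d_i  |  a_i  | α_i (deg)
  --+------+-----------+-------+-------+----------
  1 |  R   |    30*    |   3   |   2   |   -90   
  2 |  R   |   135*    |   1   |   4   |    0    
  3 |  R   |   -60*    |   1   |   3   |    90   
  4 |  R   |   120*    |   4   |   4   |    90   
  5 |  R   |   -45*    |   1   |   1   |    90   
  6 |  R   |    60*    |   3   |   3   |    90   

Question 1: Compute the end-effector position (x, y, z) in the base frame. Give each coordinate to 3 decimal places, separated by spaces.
-3.141 6.220 -3.946

after link 1: o_1 = (1.7321, 1.0000, 3.0000)
after link 2: o_2 = (-1.2174, 0.4518, 0.1716)
after link 3: o_3 = (-1.0450, 1.7061, -2.7262)
after link 4: o_4 = (0.1207, 6.3791, 0.2409)
after link 5: o_5 = (-0.9121, 7.0673, -0.4371)
after link 6: o_6 = (-3.1409, 6.2198, -3.9462)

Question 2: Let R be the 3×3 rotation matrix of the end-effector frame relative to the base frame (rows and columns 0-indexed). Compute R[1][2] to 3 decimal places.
-0.149

End-effector z-axis (col 2 of R) = (-0.8181,-0.1486,0.5555)
R[1][2] = -0.1486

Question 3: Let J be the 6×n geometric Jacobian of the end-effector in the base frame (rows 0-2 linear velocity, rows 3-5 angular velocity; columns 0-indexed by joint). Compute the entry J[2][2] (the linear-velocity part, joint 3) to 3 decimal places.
-1.218

axis z_2 = (-0.5000,0.8660,0.0000); lever o_n−o_2 = (-1.9235,5.7680,-4.1178)
cross product → J_v[:, 2] = (-3.5661,-2.0589,-1.2182)
J_ω[:, 2] = z_2
entry J[2][2] = -1.2182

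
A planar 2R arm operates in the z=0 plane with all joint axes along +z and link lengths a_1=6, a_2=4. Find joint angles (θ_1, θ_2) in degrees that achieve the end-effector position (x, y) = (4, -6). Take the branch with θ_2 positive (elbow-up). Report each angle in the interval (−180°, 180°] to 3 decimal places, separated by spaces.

-90.000 90.000

cos θ_2 = (52.0000−6²−4²)/(2·6·4) = 0.0000; θ_2 = 90.0000° (elbow-up)
β = atan2(-6.0000,4.0000) = -56.3099°; ψ = atan2(4.0000,6.0000) = 33.6901°
θ_1 = β − ψ = -90.0000°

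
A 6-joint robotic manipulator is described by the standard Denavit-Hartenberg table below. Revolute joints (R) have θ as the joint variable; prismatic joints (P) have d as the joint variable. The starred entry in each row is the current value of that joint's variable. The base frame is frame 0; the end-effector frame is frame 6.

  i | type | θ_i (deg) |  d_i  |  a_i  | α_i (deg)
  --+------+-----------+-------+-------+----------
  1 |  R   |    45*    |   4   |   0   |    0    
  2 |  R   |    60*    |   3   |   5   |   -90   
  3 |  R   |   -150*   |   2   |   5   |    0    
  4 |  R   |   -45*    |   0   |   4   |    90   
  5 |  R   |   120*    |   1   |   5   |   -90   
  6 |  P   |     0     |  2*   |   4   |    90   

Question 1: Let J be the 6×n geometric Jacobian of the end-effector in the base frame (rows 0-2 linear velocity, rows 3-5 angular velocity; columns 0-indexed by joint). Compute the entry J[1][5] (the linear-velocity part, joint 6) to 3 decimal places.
prismatic axis z_5 = (0.2665,0.9374,0.2241)
J_v[:, 5] = z_5; J_ω[:, 5] = (0,0,0)
entry J[1][5] = 0.9374

0.937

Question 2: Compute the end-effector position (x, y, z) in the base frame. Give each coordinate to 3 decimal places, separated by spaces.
after link 1: o_1 = (0.0000, 0.0000, 4.0000)
after link 2: o_2 = (-1.2941, 4.8296, 7.0000)
after link 3: o_3 = (-2.1052, 0.1294, 9.5000)
after link 4: o_4 = (-1.1052, -3.6026, 8.4647)
after link 5: o_5 = (-5.9798, -2.1408, 8.1458)
after link 6: o_6 = (-9.2929, 0.7035, 9.1118)

-9.293 0.703 9.112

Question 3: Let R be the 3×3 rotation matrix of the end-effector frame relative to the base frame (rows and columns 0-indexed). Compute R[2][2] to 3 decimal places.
End-effector z-axis (col 2 of R) = (-0.0670,0.2500,-0.9659)
R[2][2] = -0.9659

-0.966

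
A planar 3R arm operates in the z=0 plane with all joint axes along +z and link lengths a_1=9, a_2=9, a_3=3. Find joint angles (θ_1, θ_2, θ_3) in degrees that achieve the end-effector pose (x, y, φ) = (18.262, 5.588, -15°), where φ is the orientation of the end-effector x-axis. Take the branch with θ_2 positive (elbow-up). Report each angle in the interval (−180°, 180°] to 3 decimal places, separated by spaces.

0.005 44.993 -59.998

wrist centre = target − a_3·(cos φ, sin φ) = (15.3642, 6.3645)
cos θ_2 = (276.5656−9²−9²)/(2·9·9) = 0.7072; θ_2 = 44.9928° (elbow-up)
β = atan2(6.3645,15.3642) = 22.5012°; ψ = atan2(6.3632,15.3648) = 22.4964°
θ_1 = β − ψ = 0.0048°
θ_3 = φ − θ_1 − θ_2 = -59.9976° (wrapped to (-180°,180°])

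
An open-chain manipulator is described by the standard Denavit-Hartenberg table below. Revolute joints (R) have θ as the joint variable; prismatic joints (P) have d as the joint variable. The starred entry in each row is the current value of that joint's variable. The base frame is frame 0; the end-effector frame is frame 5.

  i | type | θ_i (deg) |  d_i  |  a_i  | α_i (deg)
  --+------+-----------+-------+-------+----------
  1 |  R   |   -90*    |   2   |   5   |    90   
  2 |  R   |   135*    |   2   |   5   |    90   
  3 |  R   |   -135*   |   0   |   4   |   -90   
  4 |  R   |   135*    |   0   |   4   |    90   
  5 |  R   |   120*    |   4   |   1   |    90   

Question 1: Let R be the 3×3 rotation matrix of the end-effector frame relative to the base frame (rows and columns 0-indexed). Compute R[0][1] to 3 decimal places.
0.500

End-effector y-axis (col 1 of R) = (0.5000,0.1464,-0.8536)
R[0][1] = 0.5000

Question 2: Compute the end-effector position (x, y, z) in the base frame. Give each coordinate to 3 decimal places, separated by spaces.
after link 1: o_1 = (0.0000, -5.0000, 2.0000)
after link 2: o_2 = (-2.0000, -1.4645, 5.5355)
after link 3: o_3 = (0.8284, -3.4645, 3.5355)
after link 4: o_4 = (-1.1716, -0.0503, 2.9497)
after link 5: o_5 = (1.6908, 0.5418, 0.0418)

1.691 0.542 0.042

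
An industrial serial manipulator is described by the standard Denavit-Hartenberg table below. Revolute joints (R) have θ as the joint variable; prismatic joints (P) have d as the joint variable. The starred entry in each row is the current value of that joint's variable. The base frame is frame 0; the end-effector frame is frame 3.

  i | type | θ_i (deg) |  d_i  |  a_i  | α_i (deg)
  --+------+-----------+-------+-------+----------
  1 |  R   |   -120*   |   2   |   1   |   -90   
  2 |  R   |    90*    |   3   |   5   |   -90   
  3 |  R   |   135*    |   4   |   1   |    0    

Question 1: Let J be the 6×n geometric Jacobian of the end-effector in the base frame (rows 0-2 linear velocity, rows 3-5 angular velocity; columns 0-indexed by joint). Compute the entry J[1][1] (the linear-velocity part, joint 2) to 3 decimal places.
3.718

axis z_1 = (0.8660,-0.5000,0.0000); lever o_n−o_1 = (3.9857,2.3177,-4.2929)
cross product → J_v[:, 1] = (2.1464,3.7178,4.0000)
J_ω[:, 1] = z_1
entry J[1][1] = 3.7178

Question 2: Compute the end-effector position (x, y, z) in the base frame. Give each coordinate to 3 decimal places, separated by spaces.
3.486 1.452 -2.293

after link 1: o_1 = (-0.5000, -0.8660, 2.0000)
after link 2: o_2 = (2.0981, -2.3660, -3.0000)
after link 3: o_3 = (3.4857, 1.4516, -2.2929)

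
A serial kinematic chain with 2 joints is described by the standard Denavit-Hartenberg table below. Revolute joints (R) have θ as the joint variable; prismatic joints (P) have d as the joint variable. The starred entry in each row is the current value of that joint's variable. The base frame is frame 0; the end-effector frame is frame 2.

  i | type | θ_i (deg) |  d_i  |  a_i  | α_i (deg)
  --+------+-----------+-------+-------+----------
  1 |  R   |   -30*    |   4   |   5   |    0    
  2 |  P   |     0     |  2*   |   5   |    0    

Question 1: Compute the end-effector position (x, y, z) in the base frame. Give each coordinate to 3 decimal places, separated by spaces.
8.660 -5.000 6.000

after link 1: o_1 = (4.3301, -2.5000, 4.0000)
after link 2: o_2 = (8.6603, -5.0000, 6.0000)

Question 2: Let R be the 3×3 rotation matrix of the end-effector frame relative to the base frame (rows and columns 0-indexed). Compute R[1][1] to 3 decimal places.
0.866

End-effector y-axis (col 1 of R) = (0.5000,0.8660,0.0000)
R[1][1] = 0.8660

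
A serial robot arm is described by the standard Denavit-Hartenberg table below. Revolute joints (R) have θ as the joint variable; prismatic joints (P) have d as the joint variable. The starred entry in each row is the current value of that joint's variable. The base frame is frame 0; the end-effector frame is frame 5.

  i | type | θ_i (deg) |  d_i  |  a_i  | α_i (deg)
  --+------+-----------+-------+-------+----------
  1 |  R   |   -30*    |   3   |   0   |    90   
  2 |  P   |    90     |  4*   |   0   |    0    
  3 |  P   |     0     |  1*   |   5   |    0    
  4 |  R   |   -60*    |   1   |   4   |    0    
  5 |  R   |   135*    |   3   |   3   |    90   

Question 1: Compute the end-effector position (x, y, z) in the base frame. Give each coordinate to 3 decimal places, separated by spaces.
-4.010 -8.077 10.776

after link 1: o_1 = (0.0000, 0.0000, 3.0000)
after link 2: o_2 = (-2.0000, -3.4641, 3.0000)
after link 3: o_3 = (-2.5000, -4.3301, 8.0000)
after link 4: o_4 = (0.0000, -6.9282, 10.0000)
after link 5: o_5 = (-4.0095, -8.0774, 10.7765)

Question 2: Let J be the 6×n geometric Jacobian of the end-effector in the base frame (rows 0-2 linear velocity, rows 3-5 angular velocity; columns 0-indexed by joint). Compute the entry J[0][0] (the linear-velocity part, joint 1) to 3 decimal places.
8.077

axis z_0 = ẑ; lever o_n−o_0 = (-4.0095,-8.0774,10.7765)
cross product → J_v[:, 0] = (8.0774,-4.0095,0.0000)
J_ω[:, 0] = z_0
entry J[0][0] = 8.0774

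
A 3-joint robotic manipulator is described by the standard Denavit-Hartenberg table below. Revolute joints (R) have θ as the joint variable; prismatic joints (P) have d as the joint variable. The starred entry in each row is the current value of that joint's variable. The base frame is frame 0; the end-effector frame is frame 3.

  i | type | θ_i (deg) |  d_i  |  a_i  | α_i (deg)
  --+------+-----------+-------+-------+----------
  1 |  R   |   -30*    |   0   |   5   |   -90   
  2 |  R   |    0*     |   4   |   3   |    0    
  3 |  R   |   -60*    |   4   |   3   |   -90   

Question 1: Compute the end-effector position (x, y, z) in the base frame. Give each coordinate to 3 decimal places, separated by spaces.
12.227 2.178 2.598

after link 1: o_1 = (4.3301, -2.5000, 0.0000)
after link 2: o_2 = (8.9282, -0.5359, 0.0000)
after link 3: o_3 = (12.2272, 2.1782, 2.5981)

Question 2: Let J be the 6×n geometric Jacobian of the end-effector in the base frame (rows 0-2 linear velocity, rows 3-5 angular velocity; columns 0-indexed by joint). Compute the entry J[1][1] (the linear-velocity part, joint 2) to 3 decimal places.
axis z_1 = (0.5000,0.8660,0.0000); lever o_n−o_1 = (7.8971,4.6782,2.5981)
cross product → J_v[:, 1] = (2.2500,-1.2990,-4.5000)
J_ω[:, 1] = z_1
entry J[1][1] = -1.2990

-1.299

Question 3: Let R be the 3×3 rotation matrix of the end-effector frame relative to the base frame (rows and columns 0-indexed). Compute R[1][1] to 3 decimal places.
-0.866

End-effector y-axis (col 1 of R) = (-0.5000,-0.8660,-0.0000)
R[1][1] = -0.8660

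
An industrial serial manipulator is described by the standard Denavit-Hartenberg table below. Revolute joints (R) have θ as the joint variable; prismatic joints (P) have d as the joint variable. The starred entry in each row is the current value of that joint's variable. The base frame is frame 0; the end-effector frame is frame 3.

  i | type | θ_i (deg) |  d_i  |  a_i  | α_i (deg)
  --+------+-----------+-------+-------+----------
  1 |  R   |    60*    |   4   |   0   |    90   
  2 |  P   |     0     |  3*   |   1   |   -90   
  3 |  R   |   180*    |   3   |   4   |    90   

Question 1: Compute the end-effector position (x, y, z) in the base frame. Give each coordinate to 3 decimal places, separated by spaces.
after link 1: o_1 = (0.0000, 0.0000, 4.0000)
after link 2: o_2 = (3.0981, -0.6340, 4.0000)
after link 3: o_3 = (1.0981, -4.0981, 7.0000)

1.098 -4.098 7.000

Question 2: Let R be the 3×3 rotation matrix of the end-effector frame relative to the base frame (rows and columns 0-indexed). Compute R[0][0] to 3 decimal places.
End-effector x-axis (col 0 of R) = (-0.5000,-0.8660,0.0000)
R[0][0] = -0.5000

-0.500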